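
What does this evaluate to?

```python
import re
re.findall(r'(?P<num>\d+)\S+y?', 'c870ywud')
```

['870']

This matches one or more of a digit (captured as 'num'); then one or more of a non-whitespace character; then optionally a literal 'y'.
One capturing group, so `findall` returns just the captured substring from the one match — 1 in all.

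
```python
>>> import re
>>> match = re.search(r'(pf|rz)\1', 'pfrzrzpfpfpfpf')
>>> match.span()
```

The backreference `\1` re-matches whatever the first group consumed, character for character.
Unlike `match`, `search` isn't anchored — it looks for the pattern anywhere in the string.
The match spans [2:6] → 'rzrz'.
Captured: group 1 = 'rz'.

(2, 6)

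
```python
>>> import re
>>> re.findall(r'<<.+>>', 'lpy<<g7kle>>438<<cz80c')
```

['<<g7kle>>']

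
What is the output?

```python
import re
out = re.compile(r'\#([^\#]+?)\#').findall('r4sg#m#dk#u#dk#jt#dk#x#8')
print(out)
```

One capturing group, so `findall` returns just the captured substring from each match — 4 in all.

['m', 'u', 'jt', 'x']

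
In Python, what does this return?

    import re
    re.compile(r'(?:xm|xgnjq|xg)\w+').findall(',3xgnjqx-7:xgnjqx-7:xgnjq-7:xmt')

['xgnjqx', 'xgnjqx', 'xgnjq', 'xmt']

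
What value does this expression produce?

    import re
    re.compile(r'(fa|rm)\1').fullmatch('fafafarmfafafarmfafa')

None

`\1` has to match the exact text group 1 already captured.
`re.fullmatch` is like wrapping the pattern in `^…$` (in single-line mode).
Here the pattern can't cover the whole string, so the call returns None.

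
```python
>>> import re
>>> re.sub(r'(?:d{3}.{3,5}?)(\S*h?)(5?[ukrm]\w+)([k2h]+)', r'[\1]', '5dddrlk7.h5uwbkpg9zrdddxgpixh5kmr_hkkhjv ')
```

'5[7.h5uwbkpg9zrdddxgpixh5kmr_h]jv '

This matches exactly 3 of the literal 'd', then 3 to 5 of any character (lazy) (non-capturing group); then zero or more of a non-whitespace character, then optionally a literal 'h' (captured); then optionally the literal '5', then one of [ukrm], then one or more of a word character (captured); then one or more of one of [k2h] (captured).
Matches: at [1:38] → 'dddrlk7.h5uwbkpg9zrdddxgpixh5kmr_hkkh'.
Each match is replaced using the text its own group 1 captured.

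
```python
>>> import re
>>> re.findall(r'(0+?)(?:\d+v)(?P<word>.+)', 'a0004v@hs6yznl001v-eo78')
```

[('0', '@hs6yznl001v-eo78')]

Because the quantifier is non-greedy, it stops expanding at the earliest point where the rest of the pattern can succeed.
Multiple groups make `findall` return tuples — one 2-tuple for the one match.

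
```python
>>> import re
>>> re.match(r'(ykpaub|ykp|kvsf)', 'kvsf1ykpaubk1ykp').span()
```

(0, 4)

`match` is anchored at position 0; if the pattern doesn't fit there, it returns None.
The match spans [0:4] → 'kvsf'.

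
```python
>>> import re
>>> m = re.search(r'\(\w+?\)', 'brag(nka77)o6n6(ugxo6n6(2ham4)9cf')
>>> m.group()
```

'(nka77)'

Unlike `match`, `search` isn't anchored — it looks for the pattern anywhere in the string.
The match spans [4:11] → '(nka77)'.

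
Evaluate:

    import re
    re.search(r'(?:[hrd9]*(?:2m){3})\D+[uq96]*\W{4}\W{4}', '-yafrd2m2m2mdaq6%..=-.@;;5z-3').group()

'rd2m2m2mdaq6%..=-.@;'

Pattern: zero or more of one of [hrd9], then the literal '2m' repeated 3 times (non-capturing group); then one or more of a non-digit; then zero or more of one of [uq96], then exactly 4 of a non-word character; then exactly 4 of a non-word character.
`re.search` scans for the first position where the pattern succeeds.
The match spans [4:24] → 'rd2m2m2mdaq6%..=-.@;'.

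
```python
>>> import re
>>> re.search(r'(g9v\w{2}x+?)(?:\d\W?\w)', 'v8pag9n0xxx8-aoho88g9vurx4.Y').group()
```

'g9vurx4.Y'

Pattern: the literal 'g9v', then exactly 2 of a word character, then one or more of the literal 'x' (lazy) (captured); then a digit, then optionally a non-word character, then a word character (non-capturing group).
`re.search` tries every starting position until one works.
The match spans [19:28] → 'g9vurx4.Y'.
Captured: group 1 = 'g9vurx'.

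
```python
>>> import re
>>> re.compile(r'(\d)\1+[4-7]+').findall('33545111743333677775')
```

`\1` has to match the exact text group 1 already captured.
Because there's exactly one group, `findall` drops the full match and keeps group 1 from each hit.

['3', '1', '3']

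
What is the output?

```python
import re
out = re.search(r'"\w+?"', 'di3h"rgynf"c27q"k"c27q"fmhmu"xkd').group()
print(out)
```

"rgynf"

`search` walks the string left to right and returns the first match it finds.
The match spans [4:11] → '"rgynf"'.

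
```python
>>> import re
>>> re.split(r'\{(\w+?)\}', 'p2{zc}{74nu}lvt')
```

Matches to split on: at [2:6] → '{zc}'; at [6:12] → '{74nu}'.
Because the pattern has a capturing group, `split` also inserts each captured text between the pieces.

['p2', 'zc', '', '74nu', 'lvt']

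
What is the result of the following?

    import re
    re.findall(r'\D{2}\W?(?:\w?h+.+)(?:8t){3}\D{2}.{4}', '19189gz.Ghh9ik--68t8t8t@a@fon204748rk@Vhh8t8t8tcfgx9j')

['gz.Ghh9ik--68t8t8t@a@fon204748rk@Vhh8t8t8tcfgx9j']

Pattern: exactly 2 of a non-digit, then optionally a non-word character; then optionally a word character, then one or more of the literal 'h', then one or more of any character (non-capturing group); then the literal '8t' repeated 3 times, then exactly 2 of a non-digit, then exactly 4 of any character.
Matches: at [5:53] → 'gz.Ghh9ik--68t8t8t@a@fon204748rk@Vhh8t8t8tcfgx9j'.
With no groups in the pattern, `findall` gives back each whole match — 1 here.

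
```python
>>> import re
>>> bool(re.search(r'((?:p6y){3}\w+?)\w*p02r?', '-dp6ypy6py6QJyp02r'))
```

Pattern: the literal 'p6y' repeated 3 times, then one or more of a word character (lazy) (captured); then zero or more of a word character, then the literal 'p02', then optionally a literal 'r'.
Here no position works, so the call returns None, and `bool(None)` is False.

False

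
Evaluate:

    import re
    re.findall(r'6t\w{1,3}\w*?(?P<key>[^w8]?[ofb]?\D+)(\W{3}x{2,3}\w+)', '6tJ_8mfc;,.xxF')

[('mfc', ';,.xxF')]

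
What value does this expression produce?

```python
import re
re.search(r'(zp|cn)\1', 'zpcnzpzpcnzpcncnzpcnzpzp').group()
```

'zpzp'

`\1` is not a pattern — it's the concrete string captured by group 1, re-applied verbatim.
`re.search` scans for the first position where the pattern succeeds.
The match spans [4:8] → 'zpzp'.
Captured: group 1 = 'zp'.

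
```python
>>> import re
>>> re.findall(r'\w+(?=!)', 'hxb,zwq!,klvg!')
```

Because the assertion is zero-width, the text it checks is not consumed and won't appear in the result.
`findall` yields the raw match text (2 of them) because the pattern has no groups.

['zwq', 'klvg']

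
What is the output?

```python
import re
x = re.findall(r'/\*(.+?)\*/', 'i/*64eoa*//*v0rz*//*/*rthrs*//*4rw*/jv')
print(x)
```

Lazy quantifiers expand one character at a time until the remainder of the pattern can match.
Walking the string: at [1:10] match '/*64eoa*/', group 1 = '64eoa'; at [10:18] match '/*v0rz*/', group 1 = 'v0rz'; at [18:29] match '/*/*rthrs*/', group 1 = '/*rthrs'; at [29:36] match '/*4rw*/', group 1 = '4rw'.
`findall` collects group 1 from each match (4 total).

['64eoa', 'v0rz', '/*rthrs', '4rw']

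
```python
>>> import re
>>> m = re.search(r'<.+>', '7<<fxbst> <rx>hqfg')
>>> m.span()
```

(1, 14)

`re.search` tries every starting position until one works.
The match spans [1:14] → '<<fxbst> <rx>'.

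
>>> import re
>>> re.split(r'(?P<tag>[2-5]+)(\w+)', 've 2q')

['ve ', '2', 'q', '']

The pattern matches one or more of a character in [2-5] (captured as 'tag'); then one or more of a word character (captured).
Matches to split on: at [3:5] → '2q'.
Because the pattern has a capturing group, `split` also inserts each captured text between the pieces.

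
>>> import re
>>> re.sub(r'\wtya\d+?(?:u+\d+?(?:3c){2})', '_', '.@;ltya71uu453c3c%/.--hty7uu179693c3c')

'.@;_%/.--hty7uu179693c3c'

This matches a word character, then the literal 'tya', then one or more of a digit (lazy); then one or more of the literal 'u', then one or more of a digit (lazy), then the literal '3c' repeated 2 times (non-capturing group).
Matches: at [3:17] → 'ltya71uu453c3c'.
Every occurrence is swapped for '_'.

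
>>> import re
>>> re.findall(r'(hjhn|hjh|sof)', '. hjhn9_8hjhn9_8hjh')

['hjhn', 'hjhn', 'hjh']

Branches in `(...|...)` are attempted left-to-right; the first branch that allows the whole pattern to succeed is taken.
With a single group, `findall` returns only what that group captured — 3 items.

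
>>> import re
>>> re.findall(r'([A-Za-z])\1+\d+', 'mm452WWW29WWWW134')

['m', 'W', 'W']

A backreference is literal: `\1` must see the identical characters the first group matched.
One capturing group, so `findall` returns just the captured substring from each match — 3 in all.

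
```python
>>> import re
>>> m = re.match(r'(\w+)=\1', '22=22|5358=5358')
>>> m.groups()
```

The match spans [0:5] → '22=22'.
Captured: group 1 = '22'.

('22',)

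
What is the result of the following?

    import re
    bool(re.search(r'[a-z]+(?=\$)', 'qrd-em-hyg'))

The lookaround is zero-width — it requires the adjacent text to match without consuming it, so the asserted text isn't part of the match.
Unlike `match`, `search` isn't anchored — it looks for the pattern anywhere in the string.
Here the pattern never matches, so the call returns None, and `bool(None)` is False.

False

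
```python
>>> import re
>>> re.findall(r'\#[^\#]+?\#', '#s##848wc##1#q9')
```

No capturing groups, so `findall` returns the 3 full match strings.

['#s#', '#848wc#', '#1#']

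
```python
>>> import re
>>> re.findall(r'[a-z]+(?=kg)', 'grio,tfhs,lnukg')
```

Lookahead/lookbehind check context without consuming it, so the matched span excludes the asserted characters.
`findall` yields the raw match text (1 of them) because the pattern has no groups.

['lnu']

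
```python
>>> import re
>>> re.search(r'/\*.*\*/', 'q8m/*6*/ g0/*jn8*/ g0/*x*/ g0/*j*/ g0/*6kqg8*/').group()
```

`re.search` scans for the first position where the pattern succeeds.
The match spans [3:46] → '/*6*/ g0/*jn8*/ g0/*x*/ g0/*j*/ g0/*6kqg8*/'.

'/*6*/ g0/*jn8*/ g0/*x*/ g0/*j*/ g0/*6kqg8*/'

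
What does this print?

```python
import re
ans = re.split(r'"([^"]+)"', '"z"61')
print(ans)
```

['', 'z', '61']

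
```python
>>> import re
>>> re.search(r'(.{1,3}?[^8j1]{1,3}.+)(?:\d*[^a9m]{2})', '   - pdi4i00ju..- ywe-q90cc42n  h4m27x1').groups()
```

('   - pdi4i00ju..- ywe-q90cc42n  h4m27',)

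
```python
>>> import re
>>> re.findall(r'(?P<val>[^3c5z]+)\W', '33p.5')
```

Pattern: one or more of any character except [3c5z] (captured as 'val'); then a non-word character.
Scanning left to right: at [2:4] match 'p.', group 1 = 'p'.
One capturing group, so `findall` returns just the captured substring from the one match — 1 in all.

['p']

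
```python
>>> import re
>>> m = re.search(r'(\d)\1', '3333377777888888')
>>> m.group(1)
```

`\1` has to match the exact text group 1 already captured.
`re.search` scans for the first position where the pattern succeeds.
The match spans [0:2] → '33'.
Captured: group 1 = '3'.

'3'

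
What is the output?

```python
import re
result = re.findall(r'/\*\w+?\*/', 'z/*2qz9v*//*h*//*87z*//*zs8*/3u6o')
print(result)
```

Walking the string: at [1:10] → '/*2qz9v*/'; at [10:15] → '/*h*/'; at [15:22] → '/*87z*/'; at [22:29] → '/*zs8*/'.
With no groups in the pattern, `findall` gives back each whole match — 4 here.

['/*2qz9v*/', '/*h*/', '/*87z*/', '/*zs8*/']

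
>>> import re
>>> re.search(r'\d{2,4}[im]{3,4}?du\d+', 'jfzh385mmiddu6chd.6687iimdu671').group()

'6687iimdu671'

The pattern matches 2 to 4 of a digit; then 3 to 4 of one of [im] (lazy), then the literal 'du', then one or more of a digit.
`search` walks the string left to right and returns the first match it finds.
The match spans [18:30] → '6687iimdu671'.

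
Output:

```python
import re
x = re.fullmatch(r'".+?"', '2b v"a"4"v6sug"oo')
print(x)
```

None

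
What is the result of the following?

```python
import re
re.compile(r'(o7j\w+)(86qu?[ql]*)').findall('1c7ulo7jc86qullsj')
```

[('o7jc', '86qull')]

The pattern matches the literal 'o', then the literal '7j', then one or more of a word character (captured); then the literal '86q', then optionally the literal 'u', then zero or more of one of [ql] (captured).
Matches: at [5:15] match 'o7jc86qull', groups = ('o7jc', '86qull').
Multiple groups make `findall` return tuples — one 2-tuple for the one match.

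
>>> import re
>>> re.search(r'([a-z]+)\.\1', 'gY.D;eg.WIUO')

The backreference `\1` re-matches whatever the first group consumed, character for character.
`re.search` scans for the first position where the pattern succeeds.
Here nothing in the string fits, so the call returns None.

None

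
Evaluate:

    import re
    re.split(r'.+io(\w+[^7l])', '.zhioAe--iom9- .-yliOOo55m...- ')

['', 'm9-', ' .-yliOOo55m...- ']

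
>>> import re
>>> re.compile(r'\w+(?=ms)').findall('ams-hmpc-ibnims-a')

Because the assertion is zero-width, the text it checks is not consumed and won't appear in the result.
Matches: at [0:1] → 'a'; at [9:13] → 'ibni'.
`findall` yields the raw match text (2 of them) because the pattern has no groups.

['a', 'ibni']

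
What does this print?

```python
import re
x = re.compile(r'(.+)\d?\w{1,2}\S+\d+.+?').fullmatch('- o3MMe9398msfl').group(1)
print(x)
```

- o3MMe9

The match spans [0:15] → '- o3MMe9398msfl'.
Captured: group 1 = '- o3MMe9'.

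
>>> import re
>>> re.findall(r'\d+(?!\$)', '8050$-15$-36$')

['805', '1', '3']

The negative lookahead/lookbehind blocks any match where the forbidden context is present.
Matches: at [0:3] → '805'; at [6:7] → '1'; at [10:11] → '3'.
Since nothing is captured, `findall` lists the 3 matched substrings directly.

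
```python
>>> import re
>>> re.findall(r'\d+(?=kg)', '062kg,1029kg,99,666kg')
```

['062', '1029', '666']

The `(?=…)`/`(?<=…)` assertion just peeks at neighbouring text; it doesn't advance the match position.
Since nothing is captured, `findall` lists the 3 matched substrings directly.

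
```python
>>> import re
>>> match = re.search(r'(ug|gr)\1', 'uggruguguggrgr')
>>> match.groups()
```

The match spans [4:8] → 'ugug'.
Captured: group 1 = 'ug'.

('ug',)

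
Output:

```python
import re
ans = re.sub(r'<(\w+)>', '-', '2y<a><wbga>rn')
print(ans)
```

2y--rn

Every occurrence is swapped for '-'.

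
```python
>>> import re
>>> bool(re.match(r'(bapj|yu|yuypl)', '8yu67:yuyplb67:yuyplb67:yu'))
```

False

`re.match` only tries the pattern at the start of the string.
Here the string doesn't start with a match, so the call returns None, and `bool(None)` is False.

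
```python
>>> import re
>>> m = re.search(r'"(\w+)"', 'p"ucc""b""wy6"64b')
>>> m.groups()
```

`search` walks the string left to right and returns the first match it finds.
The match spans [1:6] → '"ucc"'.
Captured: group 1 = 'ucc'.

('ucc',)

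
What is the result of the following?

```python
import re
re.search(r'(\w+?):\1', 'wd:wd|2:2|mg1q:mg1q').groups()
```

`\1` has to match the exact text group 1 already captured.
Unlike `match`, `search` isn't anchored — it looks for the pattern anywhere in the string.
The match spans [0:5] → 'wd:wd'.
Captured: group 1 = 'wd'.

('wd',)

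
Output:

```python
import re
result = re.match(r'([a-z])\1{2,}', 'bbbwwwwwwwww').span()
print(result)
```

`match` is anchored at position 0; if the pattern doesn't fit there, it returns None.
The match spans [0:3] → 'bbb'.

(0, 3)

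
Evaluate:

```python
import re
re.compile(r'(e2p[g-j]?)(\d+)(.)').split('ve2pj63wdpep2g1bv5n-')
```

The pattern matches the literal 'e2p', then optionally a character in [g-j] (captured); then one or more of a digit (captured); then any character (captured).
Matches to split on: at [1:8] → 'e2pj63w'.
The group in the pattern means `split` returns the separators' captures alongside the pieces.

['v', 'e2pj', '63', 'w', 'dpep2g1bv5n-']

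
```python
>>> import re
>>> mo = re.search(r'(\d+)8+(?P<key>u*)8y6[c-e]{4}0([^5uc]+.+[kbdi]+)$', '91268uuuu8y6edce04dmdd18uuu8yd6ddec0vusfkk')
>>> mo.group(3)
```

'4dmdd18uuu8yd6ddec0vusfkk'

The pattern matches one or more of a digit (captured); then one or more of a literal '8'; then zero or more of a literal 'u' (captured as 'key'); then the literal '8y6', then exactly 4 of a character in [c-e], then a literal '0'; then one or more of any character except [5uc], then one or more of any character, then one or more of one of [kbdi] (captured); then anchored at the end.
`re.search` scans for the first position where the pattern succeeds.
The match spans [0:42] → '91268uuuu8y6edce04dmdd18uuu8yd6ddec0vusfkk'.
Captured: group 1 = '9126', group 2 = 'uuuu', group 3 = '4dmdd18uuu8yd6ddec0vusfkk'.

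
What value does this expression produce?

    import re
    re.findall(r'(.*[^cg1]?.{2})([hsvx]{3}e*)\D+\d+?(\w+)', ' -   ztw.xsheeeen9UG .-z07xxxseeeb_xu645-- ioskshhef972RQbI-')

[(' -   ztw.xsheeeen9UG .-z07xxxseeeb_xu645-- iosk', 'shhe', '72RQbI')]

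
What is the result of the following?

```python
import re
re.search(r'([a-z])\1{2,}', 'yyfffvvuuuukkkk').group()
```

The backreference `\1` re-matches whatever the first group consumed, character for character.
The match spans [2:5] → 'fff'.

'fff'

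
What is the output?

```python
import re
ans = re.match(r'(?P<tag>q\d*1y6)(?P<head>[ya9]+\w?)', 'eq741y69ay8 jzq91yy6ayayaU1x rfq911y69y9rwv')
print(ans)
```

None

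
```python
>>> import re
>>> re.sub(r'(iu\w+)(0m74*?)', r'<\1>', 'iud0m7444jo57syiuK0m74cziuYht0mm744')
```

'<iud0m7444jo57syiuK>4cziuYht0mm744'

A `+?`/`*?`/`{m,n}?` starts at its minimum and grows only as far as needed for what follows to match.
Each match is replaced using the text its own group 1 captured.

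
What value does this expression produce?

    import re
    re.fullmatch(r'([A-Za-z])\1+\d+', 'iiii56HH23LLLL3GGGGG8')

`re.fullmatch` is like wrapping the pattern in `^…$` (in single-line mode).
Here there's no way to consume every character, so the call returns None.

None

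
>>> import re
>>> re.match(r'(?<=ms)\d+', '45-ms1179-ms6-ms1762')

None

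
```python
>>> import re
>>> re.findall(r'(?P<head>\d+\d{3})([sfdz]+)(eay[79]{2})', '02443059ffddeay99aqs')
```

This matches one or more of a digit, then exactly 3 of a digit (captured as 'head'); then one or more of one of [sfdz] (captured); then the literal 'eay', then exactly 2 of one of [79] (captured).
Matches: at [0:17] match '02443059ffddeay99', groups = ('02443059', 'ffdd', 'eay99').
Multiple groups make `findall` return tuples — one 3-tuple for the one match.

[('02443059', 'ffdd', 'eay99')]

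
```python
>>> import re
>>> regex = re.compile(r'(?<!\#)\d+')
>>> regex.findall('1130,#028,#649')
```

['1130', '28', '49']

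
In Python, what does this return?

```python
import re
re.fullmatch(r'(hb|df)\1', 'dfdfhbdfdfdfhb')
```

For `fullmatch`, every character of the input must be accounted for by the pattern.
Here there's no way to consume every character, so the call returns None.

None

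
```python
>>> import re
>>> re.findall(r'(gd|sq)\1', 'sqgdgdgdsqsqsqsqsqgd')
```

['gd', 'sq', 'sq']

After group 1 captures some text, `\1` only succeeds where that same text appears again.
Walking the string: at [2:6] match 'gdgd', group 1 = 'gd'; at [8:12] match 'sqsq', group 1 = 'sq'; at [12:16] match 'sqsq', group 1 = 'sq'.
One capturing group, so `findall` returns just the captured substring from each match — 3 in all.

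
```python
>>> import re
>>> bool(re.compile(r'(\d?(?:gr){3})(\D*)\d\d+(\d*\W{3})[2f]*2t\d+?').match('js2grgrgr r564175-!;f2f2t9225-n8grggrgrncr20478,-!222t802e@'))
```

False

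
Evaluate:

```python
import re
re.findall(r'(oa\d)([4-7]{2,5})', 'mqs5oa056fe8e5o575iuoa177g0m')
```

This matches the literal 'oa', then a digit (captured); then 2 to 5 of a character in [4-7] (captured).
Scanning left to right: at [4:9] match 'oa056', groups = ('oa0', '56'); at [20:25] match 'oa177', groups = ('oa1', '77').
With 2 capturing groups, `findall` returns a 2-tuple per match.

[('oa0', '56'), ('oa1', '77')]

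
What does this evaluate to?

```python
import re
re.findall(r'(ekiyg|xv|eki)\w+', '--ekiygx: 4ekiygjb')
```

Branches in `(...|...)` are attempted left-to-right; the first branch that allows the whole pattern to succeed is taken.
Walking the string: at [2:8] match 'ekiygx', group 1 = 'ekiyg'; at [11:18] match 'ekiygjb', group 1 = 'ekiyg'.
Because there's exactly one group, `findall` drops the full match and keeps group 1 from each hit.

['ekiyg', 'ekiyg']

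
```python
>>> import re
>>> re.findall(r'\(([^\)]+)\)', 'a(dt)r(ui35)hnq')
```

['dt', 'ui35']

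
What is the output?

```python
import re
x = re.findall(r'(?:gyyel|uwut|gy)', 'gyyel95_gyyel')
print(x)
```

['gyyel', 'gyyel']

`|` is ordered: at each position the engine commits to the first alternative that works.
With no groups in the pattern, `findall` gives back each whole match — 2 here.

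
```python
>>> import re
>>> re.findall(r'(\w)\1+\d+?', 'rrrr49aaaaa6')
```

['r', 'a']

After group 1 captures some text, `\1` only succeeds where that same text appears again.
Matches: at [0:5] match 'rrrr4', group 1 = 'r'; at [6:12] match 'aaaaa6', group 1 = 'a'.
`findall` collects group 1 from each match (2 total).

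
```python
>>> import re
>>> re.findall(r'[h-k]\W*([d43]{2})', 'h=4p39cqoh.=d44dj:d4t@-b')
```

Because there's exactly one group, `findall` drops the full match and keeps group 1 from each hit.

['d4', 'd4']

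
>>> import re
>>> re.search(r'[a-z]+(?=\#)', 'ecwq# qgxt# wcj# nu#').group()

'ecwq'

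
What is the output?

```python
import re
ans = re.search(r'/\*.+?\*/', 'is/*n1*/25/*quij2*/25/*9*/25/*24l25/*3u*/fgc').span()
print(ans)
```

(2, 8)

The `?` after the quantifier makes it lazy — it takes as little as possible before letting the rest of the pattern try.
`re.search` tries every starting position until one works.
The match spans [2:8] → '/*n1*/'.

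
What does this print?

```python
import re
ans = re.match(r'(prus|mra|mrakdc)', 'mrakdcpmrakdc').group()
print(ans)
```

mra

Alternation isn't longest-match — the leftmost alternative that fits at this position is chosen.
`match` is anchored at position 0; if the pattern doesn't fit there, it returns None.
The match spans [0:3] → 'mra'.
Captured: group 1 = 'mra'.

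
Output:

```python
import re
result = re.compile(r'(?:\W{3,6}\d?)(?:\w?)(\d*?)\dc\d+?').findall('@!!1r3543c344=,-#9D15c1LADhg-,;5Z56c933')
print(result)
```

['354', '1', '5']

With a single group, `findall` returns only what that group captured — 3 items.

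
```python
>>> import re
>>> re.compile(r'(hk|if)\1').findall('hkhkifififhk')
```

['hk', 'if']

After group 1 captures some text, `\1` only succeeds where that same text appears again.
Matches: at [0:4] match 'hkhk', group 1 = 'hk'; at [4:8] match 'ifif', group 1 = 'if'.
With a single group, `findall` returns only what that group captured — 2 items.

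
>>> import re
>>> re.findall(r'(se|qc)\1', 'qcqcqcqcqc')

['qc', 'qc']

`\1` has to match the exact text group 1 already captured.
One capturing group, so `findall` returns just the captured substring from each match — 2 in all.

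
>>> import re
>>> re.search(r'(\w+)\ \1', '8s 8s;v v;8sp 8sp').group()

`\1` has to match the exact text group 1 already captured.
The match spans [0:5] → '8s 8s'.

'8s 8s'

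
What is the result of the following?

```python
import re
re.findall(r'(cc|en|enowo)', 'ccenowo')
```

['cc', 'en']

`|` is ordered: at each position the engine commits to the first alternative that works.
Scanning left to right: at [0:2] match 'cc', group 1 = 'cc'; at [2:4] match 'en', group 1 = 'en'.
`findall` collects group 1 from each match (2 total).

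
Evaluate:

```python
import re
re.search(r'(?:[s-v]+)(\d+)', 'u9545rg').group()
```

'u9545'

Pattern: one or more of a character in [s-v] (non-capturing group); then one or more of a digit (captured).
The match spans [0:5] → 'u9545'.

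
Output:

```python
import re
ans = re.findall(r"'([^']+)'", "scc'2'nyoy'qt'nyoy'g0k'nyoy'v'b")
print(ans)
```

['2', 'qt', 'g0k', 'v']

`findall` collects group 1 from each match (4 total).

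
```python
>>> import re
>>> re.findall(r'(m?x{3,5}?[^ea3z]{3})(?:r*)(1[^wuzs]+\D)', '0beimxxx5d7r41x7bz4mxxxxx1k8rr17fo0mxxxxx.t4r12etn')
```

[('mxxxxx1k8', '17fo0mxxxxx.t4r12etn')]

The pattern matches optionally the literal 'm', then 3 to 5 of the literal 'x' (lazy), then exactly 3 of any character except [ea3z] (captured); then zero or more of a literal 'r' (non-capturing group); then a literal '1', then one or more of any character except [wuzs], then a non-digit (captured).
Walking the string: at [19:50] match 'mxxxxx1k8rr17fo0mxxxxx.t4r12etn', groups = ('mxxxxx1k8', '17fo0mxxxxx.t4r12etn').
With 2 capturing groups, `findall` returns a 2-tuple per match.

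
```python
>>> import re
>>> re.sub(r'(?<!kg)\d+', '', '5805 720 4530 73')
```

'   '

The negative lookahead/lookbehind blocks any match where the forbidden context is present.
Matches: at [0:4] → '5805'; at [5:8] → '720'; at [9:13] → '4530'; at [14:16] → '73'.
`sub` substitutes '' at each match site.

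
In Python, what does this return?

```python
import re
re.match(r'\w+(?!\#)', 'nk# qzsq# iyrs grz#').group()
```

'n'

The negative lookaround is zero-width — it rules out positions where the adjacent text would match, without consuming anything.
`re.match` won't scan ahead — the pattern has to work from the very first character.
The match spans [0:1] → 'n'.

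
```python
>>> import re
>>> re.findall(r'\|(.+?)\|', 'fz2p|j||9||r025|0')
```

Lazy quantifiers expand one character at a time until the remainder of the pattern can match.
Scanning left to right: at [4:7] match '|j|', group 1 = 'j'; at [7:10] match '|9|', group 1 = '9'; at [10:16] match '|r025|', group 1 = 'r025'.
`findall` collects group 1 from each match (3 total).

['j', '9', 'r025']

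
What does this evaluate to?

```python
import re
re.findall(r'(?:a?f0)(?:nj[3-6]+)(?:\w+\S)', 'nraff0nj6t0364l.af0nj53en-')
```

['f0nj6t0364l.', 'af0nj53en-']

`findall` yields the raw match text (2 of them) because the pattern has no groups.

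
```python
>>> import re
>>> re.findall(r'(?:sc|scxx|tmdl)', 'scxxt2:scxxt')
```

Alternation isn't longest-match — the leftmost alternative that fits at this position is chosen.
Walking the string: at [0:2] → 'sc'; at [7:9] → 'sc'.
`findall` yields the raw match text (2 of them) because the pattern has no groups.

['sc', 'sc']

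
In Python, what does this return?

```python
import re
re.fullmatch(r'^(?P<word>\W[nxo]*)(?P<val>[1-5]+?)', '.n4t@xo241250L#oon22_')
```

None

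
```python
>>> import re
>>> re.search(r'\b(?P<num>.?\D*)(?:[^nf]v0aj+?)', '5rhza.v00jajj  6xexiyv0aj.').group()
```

'6xexiyv0aj'

This matches a word boundary (`\b`, zero-width); then optionally any character, then zero or more of a non-digit (captured as 'num'); then any character except [nf], then the literal 'v0a', then one or more of a literal 'j' (lazy) (non-capturing group).
`re.search` tries every starting position until one works.
The match spans [15:25] → '6xexiyv0aj'.
Captured: group 1 = '6xexi'.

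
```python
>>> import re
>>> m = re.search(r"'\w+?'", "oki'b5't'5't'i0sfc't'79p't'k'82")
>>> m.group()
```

"'b5'"

`re.search` scans for the first position where the pattern succeeds.
The match spans [3:7] → "'b5'".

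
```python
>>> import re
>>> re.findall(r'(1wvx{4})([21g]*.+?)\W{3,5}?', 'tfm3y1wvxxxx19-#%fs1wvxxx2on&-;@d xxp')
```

[('1wvxxxx', '19')]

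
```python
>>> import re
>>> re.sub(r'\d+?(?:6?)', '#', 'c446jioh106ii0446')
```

'c##jioh##ii###'

The pattern matches one or more of a digit (lazy); then optionally a literal '6' (non-capturing group).
A `+?`/`*?`/`{m,n}?` starts at its minimum and grows only as far as needed for what follows to match.
Matches: at [1:2] → '4'; at [2:4] → '46'; at [8:9] → '1'; at [9:11] → '06'; at [13:14] → '0'; ….
Every occurrence is swapped for '#'.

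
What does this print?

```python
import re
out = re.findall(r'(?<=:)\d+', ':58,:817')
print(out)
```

Because the assertion is zero-width, the text it checks is not consumed and won't appear in the result.
Matches: at [1:3] → '58'; at [5:8] → '817'.
`findall` yields the raw match text (2 of them) because the pattern has no groups.

['58', '817']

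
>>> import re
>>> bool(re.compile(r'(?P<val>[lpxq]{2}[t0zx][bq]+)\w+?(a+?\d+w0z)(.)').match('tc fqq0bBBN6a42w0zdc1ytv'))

False

`re.match` only tries the pattern at the start of the string.
Here position 0 doesn't satisfy it, so the call returns None, and `bool(None)` is False.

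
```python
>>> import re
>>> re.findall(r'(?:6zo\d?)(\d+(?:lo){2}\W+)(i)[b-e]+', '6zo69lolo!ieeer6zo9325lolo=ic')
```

This matches the literal '6zo', then optionally a digit (non-capturing group); then one or more of a digit, then the literal 'lo' repeated 2 times, then one or more of a non-word character (captured); then a literal 'i' (captured); then one or more of a character in [b-e].
2 groups means each result is a tuple of 2 captured strings — 2 here.

[('9lolo!', 'i'), ('325lolo=', 'i')]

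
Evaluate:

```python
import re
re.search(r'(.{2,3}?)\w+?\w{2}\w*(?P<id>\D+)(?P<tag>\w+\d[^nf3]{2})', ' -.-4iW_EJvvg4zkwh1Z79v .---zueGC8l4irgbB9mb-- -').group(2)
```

The pattern matches 2 to 3 of any character (lazy) (captured); then one or more of a word character (lazy); then exactly 2 of a word character, then zero or more of a word character; then one or more of a non-digit (captured as 'id'); then one or more of a word character, then a digit, then exactly 2 of any character except [nf3] (captured as 'tag').
`re.search` scans for the first position where the pattern succeeds.
The match spans [1:44] → '-.-4iW_EJvvg4zkwh1Z79v .---zueGC8l4irgbB9mb'.
Captured: group 1 = '-.-', group 2 = ' .---zueGC', group 3 = '8l4irgbB9mb'.

' .---zueGC'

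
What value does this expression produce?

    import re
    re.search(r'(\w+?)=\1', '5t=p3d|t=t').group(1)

The match spans [7:10] → 't=t'.
Captured: group 1 = 't'.

't'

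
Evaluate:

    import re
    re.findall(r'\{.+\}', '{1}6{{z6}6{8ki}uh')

['{1}6{{z6}6{8ki}']

No capturing groups, so `findall` returns the 1 full match string.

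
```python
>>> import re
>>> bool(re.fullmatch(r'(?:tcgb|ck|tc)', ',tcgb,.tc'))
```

`re.fullmatch` requires the pattern to consume the entire string.
Here the string isn't matched end-to-end, so the call returns None, and `bool(None)` is False.

False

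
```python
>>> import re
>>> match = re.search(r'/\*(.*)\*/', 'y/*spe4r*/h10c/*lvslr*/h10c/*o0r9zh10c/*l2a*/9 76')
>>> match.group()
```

'/*spe4r*/h10c/*lvslr*/h10c/*o0r9zh10c/*l2a*/'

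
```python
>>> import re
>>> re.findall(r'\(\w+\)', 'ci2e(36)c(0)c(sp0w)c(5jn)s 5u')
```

`findall` yields the raw match text (4 of them) because the pattern has no groups.

['(36)', '(0)', '(sp0w)', '(5jn)']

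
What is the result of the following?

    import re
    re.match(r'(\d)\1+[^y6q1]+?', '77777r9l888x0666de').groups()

The match spans [0:6] → '77777r'.
Captured: group 1 = '7'.

('7',)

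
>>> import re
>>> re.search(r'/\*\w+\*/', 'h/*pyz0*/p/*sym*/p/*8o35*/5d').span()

(1, 9)

Unlike `match`, `search` isn't anchored — it looks for the pattern anywhere in the string.
The match spans [1:9] → '/*pyz0*/'.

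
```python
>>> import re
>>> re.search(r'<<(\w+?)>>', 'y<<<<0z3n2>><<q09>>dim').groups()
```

`search` walks the string left to right and returns the first match it finds.
The match spans [3:12] → '<<0z3n2>>'.
Captured: group 1 = '0z3n2'.

('0z3n2',)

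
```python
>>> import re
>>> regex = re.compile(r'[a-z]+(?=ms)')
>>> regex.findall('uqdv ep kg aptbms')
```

['aptb']

The lookaround is zero-width — it requires the adjacent text to match without consuming it, so the asserted text isn't part of the match.
Walking the string: at [11:15] → 'aptb'.
No capturing groups, so `findall` returns the 1 full match string.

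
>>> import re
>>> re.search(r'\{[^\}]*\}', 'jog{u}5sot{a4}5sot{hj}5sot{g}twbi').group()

'{u}'

The match spans [3:6] → '{u}'.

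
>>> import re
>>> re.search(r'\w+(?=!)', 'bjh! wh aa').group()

The positive lookaround only admits positions where the adjacent text matches; those characters stay outside the span.
`re.search` scans for the first position where the pattern succeeds.
The match spans [0:3] → 'bjh'.

'bjh'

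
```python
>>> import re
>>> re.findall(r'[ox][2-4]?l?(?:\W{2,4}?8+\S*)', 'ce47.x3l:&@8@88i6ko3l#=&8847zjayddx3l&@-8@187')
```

No capturing groups, so `findall` returns the 1 full match string.

['x3l:&@8@88i6ko3l#=&8847zjayddx3l&@-8@187']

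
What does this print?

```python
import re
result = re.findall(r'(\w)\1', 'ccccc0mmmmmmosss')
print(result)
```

['c', 'c', 'm', 'm', 'm', 's']

After group 1 captures some text, `\1` only succeeds where that same text appears again.
Matches: at [0:2] match 'cc', group 1 = 'c'; at [2:4] match 'cc', group 1 = 'c'; at [6:8] match 'mm', group 1 = 'm'; at [8:10] match 'mm', group 1 = 'm'; at [10:12] match 'mm', group 1 = 'm'; ….
One capturing group, so `findall` returns just the captured substring from each match — 6 in all.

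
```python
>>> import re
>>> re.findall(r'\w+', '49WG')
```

['49WG']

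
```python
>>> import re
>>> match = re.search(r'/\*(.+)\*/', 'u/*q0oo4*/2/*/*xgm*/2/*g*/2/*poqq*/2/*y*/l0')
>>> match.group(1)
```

`search` walks the string left to right and returns the first match it finds.
The match spans [1:41] → '/*q0oo4*/2/*/*xgm*/2/*g*/2/*poqq*/2/*y*/'.
Captured: group 1 = 'q0oo4*/2/*/*xgm*/2/*g*/2/*poqq*/2/*y'.

'q0oo4*/2/*/*xgm*/2/*g*/2/*poqq*/2/*y'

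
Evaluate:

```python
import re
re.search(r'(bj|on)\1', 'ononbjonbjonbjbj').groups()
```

('on',)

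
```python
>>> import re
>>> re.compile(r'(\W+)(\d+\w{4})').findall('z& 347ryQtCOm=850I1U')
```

[('& ', '347ryQt'), ('=', '850I1U')]

Multiple groups make `findall` return tuples — one 2-tuple for each match.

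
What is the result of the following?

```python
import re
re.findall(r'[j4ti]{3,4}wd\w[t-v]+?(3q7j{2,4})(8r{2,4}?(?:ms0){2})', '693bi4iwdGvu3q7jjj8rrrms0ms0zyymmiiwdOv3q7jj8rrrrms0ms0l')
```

[('3q7jjj', '8rrrms0ms0')]

This matches 3 to 4 of one of [j4ti], then the literal 'wd'; then a word character, then one or more of a character in [t-v] (lazy); then the literal '3q7', then 2 to 4 of a literal 'j' (captured); then a literal '8', then 2 to 4 of the literal 'r' (lazy), then the literal 'ms0' repeated 2 times (captured).
`findall` packs the 2 group values into a tuple for every match.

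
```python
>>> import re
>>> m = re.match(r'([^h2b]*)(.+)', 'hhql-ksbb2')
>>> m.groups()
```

This matches zero or more of any character except [h2b] (captured); then one or more of any character (captured).
`re.match` won't scan ahead — the pattern has to work from the very first character.
The match spans [0:10] → 'hhql-ksbb2'.
Captured: group 1 = '', group 2 = 'hhql-ksbb2'.

('', 'hhql-ksbb2')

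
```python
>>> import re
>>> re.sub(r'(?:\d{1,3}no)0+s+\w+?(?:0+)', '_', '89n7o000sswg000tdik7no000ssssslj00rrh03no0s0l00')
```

The pattern matches 1 to 3 of a digit, then the literal 'no' (non-capturing group); then one or more of the literal '0', then one or more of a literal 's', then one or more of a word character (lazy); then one or more of a literal '0' (non-capturing group).
With the lazy modifier that quantifier settles for the fewest repetitions that let the rest of the pattern succeed (the atoms after it are unaffected and can still be greedy).
Matches: at [19:34] → '7no000ssssslj00'; at [37:47] → '03no0s0l00'.
`sub` substitutes '_' at each match site.

'89n7o000sswg000tdik_rrh_'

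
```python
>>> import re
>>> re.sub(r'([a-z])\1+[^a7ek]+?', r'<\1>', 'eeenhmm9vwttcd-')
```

`\1` is not a pattern — it's the concrete string captured by group 1, re-applied verbatim.
Matches: at [0:4] → 'eeen'; at [5:8] → 'mm9'; at [10:13] → 'ttc'.
Each match is replaced using the text its own group 1 captured.

'<e>h<m>vw<t>d-'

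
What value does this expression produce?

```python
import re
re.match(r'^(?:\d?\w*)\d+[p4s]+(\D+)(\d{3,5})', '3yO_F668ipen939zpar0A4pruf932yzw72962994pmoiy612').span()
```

Pattern: anchored at the start of the string; then optionally a digit, then zero or more of a word character (non-capturing group); then one or more of a digit, then one or more of one of [p4s]; then one or more of a non-digit (captured); then 3 to 5 of a digit (captured).
`re.match` won't scan ahead — the pattern has to work from the very first character.
The match spans [0:48] → '3yO_F668ipen939zpar0A4pruf932yzw72962994pmoiy612'.
Captured: group 1 = 'moiy', group 2 = '612'.

(0, 48)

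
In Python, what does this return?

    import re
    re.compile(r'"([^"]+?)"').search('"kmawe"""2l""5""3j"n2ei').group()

'"kmawe"'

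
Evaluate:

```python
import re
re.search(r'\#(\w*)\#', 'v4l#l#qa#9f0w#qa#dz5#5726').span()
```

The match spans [3:6] → '#l#'.

(3, 6)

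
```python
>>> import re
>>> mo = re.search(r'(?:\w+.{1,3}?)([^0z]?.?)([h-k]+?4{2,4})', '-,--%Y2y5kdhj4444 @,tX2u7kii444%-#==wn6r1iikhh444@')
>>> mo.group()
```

'Y2y5kdhj4444'

Pattern: one or more of a word character, then 1 to 3 of any character (lazy) (non-capturing group); then optionally any character except [0z], then optionally any character (captured); then one or more of a character in [h-k] (lazy), then 2 to 4 of the literal '4' (captured).
Unlike `match`, `search` isn't anchored — it looks for the pattern anywhere in the string.
The match spans [5:17] → 'Y2y5kdhj4444'.
Captured: group 1 = '', group 2 = 'j4444'.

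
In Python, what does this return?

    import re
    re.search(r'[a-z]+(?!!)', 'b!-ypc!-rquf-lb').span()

(3, 5)

The negative lookahead/lookbehind blocks any match where the forbidden context is present.
The match spans [3:5] → 'yp'.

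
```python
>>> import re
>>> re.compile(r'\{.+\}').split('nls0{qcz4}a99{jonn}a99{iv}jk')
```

Matches to split on: at [4:26] → '{qcz4}a99{jonn}a99{iv}'.
The string is cut at each match, leaving 2 pieces.

['nls0', 'jk']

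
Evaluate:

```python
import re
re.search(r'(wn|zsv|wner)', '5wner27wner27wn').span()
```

`|` is ordered: at each position the engine commits to the first alternative that works.
`search` walks the string left to right and returns the first match it finds.
The match spans [1:3] → 'wn'.
Captured: group 1 = 'wn'.

(1, 3)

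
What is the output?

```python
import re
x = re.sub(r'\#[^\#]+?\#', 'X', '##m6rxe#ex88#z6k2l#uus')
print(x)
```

Matches: at [1:8] → '#m6rxe#'; at [12:19] → '#z6k2l#'.
Every occurrence is swapped for 'X'.

#Xex88Xuus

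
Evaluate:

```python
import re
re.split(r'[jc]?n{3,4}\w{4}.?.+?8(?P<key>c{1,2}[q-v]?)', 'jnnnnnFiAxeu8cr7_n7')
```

['', 'cr', '7_n7']

Because the pattern has a capturing group, `split` also inserts each captured text between the pieces.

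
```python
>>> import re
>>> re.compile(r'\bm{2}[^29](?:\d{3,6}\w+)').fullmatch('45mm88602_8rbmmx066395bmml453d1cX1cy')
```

None

`re.fullmatch` is like wrapping the pattern in `^…$` (in single-line mode).
Here the pattern can't cover the whole string, so the call returns None.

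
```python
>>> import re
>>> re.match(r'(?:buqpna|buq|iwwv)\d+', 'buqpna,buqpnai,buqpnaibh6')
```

`re.match` only tries the pattern at the start of the string.
Here the pattern fails at index 0, so the call returns None.

None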